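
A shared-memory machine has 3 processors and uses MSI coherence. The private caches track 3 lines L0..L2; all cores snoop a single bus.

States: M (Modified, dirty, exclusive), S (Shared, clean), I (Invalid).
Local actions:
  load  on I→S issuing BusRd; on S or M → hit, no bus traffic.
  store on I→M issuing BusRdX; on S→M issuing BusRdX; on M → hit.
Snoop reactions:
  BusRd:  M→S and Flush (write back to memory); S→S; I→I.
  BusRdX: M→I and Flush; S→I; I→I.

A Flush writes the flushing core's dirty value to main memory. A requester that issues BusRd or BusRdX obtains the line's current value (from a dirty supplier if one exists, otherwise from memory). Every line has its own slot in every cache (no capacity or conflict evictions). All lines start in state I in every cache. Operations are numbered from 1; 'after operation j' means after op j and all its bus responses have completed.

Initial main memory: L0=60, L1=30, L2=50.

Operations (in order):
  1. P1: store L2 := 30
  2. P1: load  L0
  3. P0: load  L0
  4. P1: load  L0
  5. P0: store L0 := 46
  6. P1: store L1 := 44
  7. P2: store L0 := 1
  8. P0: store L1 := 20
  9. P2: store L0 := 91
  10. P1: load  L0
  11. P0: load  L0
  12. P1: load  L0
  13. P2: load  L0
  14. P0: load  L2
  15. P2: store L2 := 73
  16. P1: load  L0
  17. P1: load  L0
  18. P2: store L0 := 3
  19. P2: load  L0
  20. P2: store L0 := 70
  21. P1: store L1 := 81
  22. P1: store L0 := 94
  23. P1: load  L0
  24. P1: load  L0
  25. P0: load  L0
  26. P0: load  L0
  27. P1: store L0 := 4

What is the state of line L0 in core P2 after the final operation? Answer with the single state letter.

  op1 P1: store L2 := 30 → I/M/I on L2; bus BusRdX; mem=50
  op2 P1: load  L0 → I/S/I on L0; bus BusRd; mem=60
  op3 P0: load  L0 → S/S/I on L0; bus BusRd; mem=60
  op4 P1: load  L0 → S/S/I on L0; bus (none); mem=60
  op5 P0: store L0 := 46 → M/I/I on L0; bus BusRdX; mem=60
  op6 P1: store L1 := 44 → I/M/I on L1; bus BusRdX; mem=30
  op7 P2: store L0 := 1 → I/I/M on L0; bus BusRdX Flush; mem=46
  op8 P0: store L1 := 20 → M/I/I on L1; bus BusRdX Flush; mem=44
  op9 P2: store L0 := 91 → I/I/M on L0; bus (none); mem=46
  op10 P1: load  L0 → I/S/S on L0; bus BusRd Flush; mem=91
  op11 P0: load  L0 → S/S/S on L0; bus BusRd; mem=91
  op12 P1: load  L0 → S/S/S on L0; bus (none); mem=91
  op13 P2: load  L0 → S/S/S on L0; bus (none); mem=91
  op14 P0: load  L2 → S/S/I on L2; bus BusRd Flush; mem=30
  op15 P2: store L2 := 73 → I/I/M on L2; bus BusRdX; mem=30
  op16 P1: load  L0 → S/S/S on L0; bus (none); mem=91
  op17 P1: load  L0 → S/S/S on L0; bus (none); mem=91
  op18 P2: store L0 := 3 → I/I/M on L0; bus BusRdX; mem=91
  op19 P2: load  L0 → I/I/M on L0; bus (none); mem=91
  op20 P2: store L0 := 70 → I/I/M on L0; bus (none); mem=91
  op21 P1: store L1 := 81 → I/M/I on L1; bus BusRdX Flush; mem=20
  op22 P1: store L0 := 94 → I/M/I on L0; bus BusRdX Flush; mem=70
  op23 P1: load  L0 → I/M/I on L0; bus (none); mem=70
  op24 P1: load  L0 → I/M/I on L0; bus (none); mem=70
  op25 P0: load  L0 → S/S/I on L0; bus BusRd Flush; mem=94
  op26 P0: load  L0 → S/S/I on L0; bus (none); mem=94
  op27 P1: store L0 := 4 → I/M/I on L0; bus BusRdX; mem=94

state = I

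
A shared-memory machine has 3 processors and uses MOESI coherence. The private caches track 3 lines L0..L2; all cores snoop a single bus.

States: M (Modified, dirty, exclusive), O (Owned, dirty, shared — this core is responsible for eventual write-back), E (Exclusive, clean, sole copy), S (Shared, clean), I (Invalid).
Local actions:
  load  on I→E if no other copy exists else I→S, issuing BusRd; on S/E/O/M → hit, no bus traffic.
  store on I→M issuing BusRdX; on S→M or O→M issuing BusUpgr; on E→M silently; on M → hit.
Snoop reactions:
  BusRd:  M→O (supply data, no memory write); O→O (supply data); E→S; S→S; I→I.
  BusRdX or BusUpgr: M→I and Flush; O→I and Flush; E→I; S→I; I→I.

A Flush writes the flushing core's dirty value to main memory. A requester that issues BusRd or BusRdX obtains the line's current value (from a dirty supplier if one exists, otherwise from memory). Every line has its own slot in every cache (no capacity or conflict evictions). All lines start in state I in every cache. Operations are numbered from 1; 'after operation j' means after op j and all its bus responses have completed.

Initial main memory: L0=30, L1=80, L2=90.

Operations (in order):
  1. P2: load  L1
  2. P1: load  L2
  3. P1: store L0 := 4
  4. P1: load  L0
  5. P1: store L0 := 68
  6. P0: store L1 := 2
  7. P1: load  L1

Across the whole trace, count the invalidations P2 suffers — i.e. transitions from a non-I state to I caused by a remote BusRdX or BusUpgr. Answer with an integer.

step 1: P2: load  L1  ⟶  IIE  (L1)  txn=BusRd  M[L1]=80
step 2: P1: load  L2  ⟶  IEI  (L2)  txn=BusRd  M[L2]=90
step 3: P1: store L0 := 4  ⟶  IMI  (L0)  txn=BusRdX  M[L0]=30
step 4: P1: load  L0  ⟶  IMI  (L0)  txn=∅  M[L0]=30
step 5: P1: store L0 := 68  ⟶  IMI  (L0)  txn=∅  M[L0]=30
step 6: P0: store L1 := 2  ⟶  MII  (L1)  txn=BusRdX  M[L1]=80
step 7: P1: load  L1  ⟶  OSI  (L1)  txn=BusRd  M[L1]=80

invalidations = 1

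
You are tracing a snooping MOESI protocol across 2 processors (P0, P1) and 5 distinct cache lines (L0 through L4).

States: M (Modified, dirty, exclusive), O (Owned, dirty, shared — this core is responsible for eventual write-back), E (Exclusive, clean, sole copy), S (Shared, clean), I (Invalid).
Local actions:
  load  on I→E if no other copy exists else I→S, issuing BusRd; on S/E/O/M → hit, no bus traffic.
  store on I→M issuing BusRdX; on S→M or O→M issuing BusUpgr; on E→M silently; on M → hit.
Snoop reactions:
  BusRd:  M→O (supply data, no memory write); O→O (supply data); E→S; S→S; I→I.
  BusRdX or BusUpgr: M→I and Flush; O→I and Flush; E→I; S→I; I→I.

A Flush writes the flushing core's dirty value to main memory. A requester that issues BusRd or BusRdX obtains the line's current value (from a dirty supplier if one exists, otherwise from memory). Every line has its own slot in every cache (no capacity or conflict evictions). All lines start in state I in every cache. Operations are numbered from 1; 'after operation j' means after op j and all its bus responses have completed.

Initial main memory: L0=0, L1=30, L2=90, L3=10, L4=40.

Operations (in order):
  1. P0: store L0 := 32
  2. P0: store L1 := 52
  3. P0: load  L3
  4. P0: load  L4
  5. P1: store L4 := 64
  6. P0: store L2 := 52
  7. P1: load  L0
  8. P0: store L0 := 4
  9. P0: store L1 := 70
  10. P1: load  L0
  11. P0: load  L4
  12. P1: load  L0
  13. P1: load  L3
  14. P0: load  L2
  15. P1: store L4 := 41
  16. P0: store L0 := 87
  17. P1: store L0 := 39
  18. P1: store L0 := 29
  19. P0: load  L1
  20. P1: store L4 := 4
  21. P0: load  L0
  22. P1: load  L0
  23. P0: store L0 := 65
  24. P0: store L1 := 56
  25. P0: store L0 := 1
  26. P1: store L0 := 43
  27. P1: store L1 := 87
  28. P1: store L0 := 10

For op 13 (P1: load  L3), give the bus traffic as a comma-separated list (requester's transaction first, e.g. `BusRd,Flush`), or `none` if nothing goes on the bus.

bus = BusRd

[1] P0: store L0 := 32 | P0:M(32), P1:I | bus: BusRdX
[2] P0: store L1 := 52 | P0:M(52), P1:I | bus: BusRdX
[3] P0: load  L3 | P0:E(10), P1:I | bus: BusRd
[4] P0: load  L4 | P0:E(40), P1:I | bus: BusRd
[5] P1: store L4 := 64 | P0:I, P1:M(64) | bus: BusRdX
[6] P0: store L2 := 52 | P0:M(52), P1:I | bus: BusRdX
[7] P1: load  L0 | P0:O(32), P1:S(32) | bus: BusRd
[8] P0: store L0 := 4 | P0:M(4), P1:I | bus: BusUpgr
[9] P0: store L1 := 70 | P0:M(70), P1:I | bus: none
[10] P1: load  L0 | P0:O(4), P1:S(4) | bus: BusRd
[11] P0: load  L4 | P0:S(64), P1:O(64) | bus: BusRd
[12] P1: load  L0 | P0:O(4), P1:S(4) | bus: none
[13] P1: load  L3 | P0:S(10), P1:S(10) | bus: BusRd
[14] P0: load  L2 | P0:M(52), P1:I | bus: none
[15] P1: store L4 := 41 | P0:I, P1:M(41) | bus: BusUpgr
[16] P0: store L0 := 87 | P0:M(87), P1:I | bus: BusUpgr
[17] P1: store L0 := 39 | P0:I, P1:M(39) | bus: BusRdX,Flush
[18] P1: store L0 := 29 | P0:I, P1:M(29) | bus: none
[19] P0: load  L1 | P0:M(70), P1:I | bus: none
[20] P1: store L4 := 4 | P0:I, P1:M(4) | bus: none
[21] P0: load  L0 | P0:S(29), P1:O(29) | bus: BusRd
[22] P1: load  L0 | P0:S(29), P1:O(29) | bus: none
[23] P0: store L0 := 65 | P0:M(65), P1:I | bus: BusUpgr,Flush
[24] P0: store L1 := 56 | P0:M(56), P1:I | bus: none
[25] P0: store L0 := 1 | P0:M(1), P1:I | bus: none
[26] P1: store L0 := 43 | P0:I, P1:M(43) | bus: BusRdX,Flush
[27] P1: store L1 := 87 | P0:I, P1:M(87) | bus: BusRdX,Flush
[28] P1: store L0 := 10 | P0:I, P1:M(10) | bus: none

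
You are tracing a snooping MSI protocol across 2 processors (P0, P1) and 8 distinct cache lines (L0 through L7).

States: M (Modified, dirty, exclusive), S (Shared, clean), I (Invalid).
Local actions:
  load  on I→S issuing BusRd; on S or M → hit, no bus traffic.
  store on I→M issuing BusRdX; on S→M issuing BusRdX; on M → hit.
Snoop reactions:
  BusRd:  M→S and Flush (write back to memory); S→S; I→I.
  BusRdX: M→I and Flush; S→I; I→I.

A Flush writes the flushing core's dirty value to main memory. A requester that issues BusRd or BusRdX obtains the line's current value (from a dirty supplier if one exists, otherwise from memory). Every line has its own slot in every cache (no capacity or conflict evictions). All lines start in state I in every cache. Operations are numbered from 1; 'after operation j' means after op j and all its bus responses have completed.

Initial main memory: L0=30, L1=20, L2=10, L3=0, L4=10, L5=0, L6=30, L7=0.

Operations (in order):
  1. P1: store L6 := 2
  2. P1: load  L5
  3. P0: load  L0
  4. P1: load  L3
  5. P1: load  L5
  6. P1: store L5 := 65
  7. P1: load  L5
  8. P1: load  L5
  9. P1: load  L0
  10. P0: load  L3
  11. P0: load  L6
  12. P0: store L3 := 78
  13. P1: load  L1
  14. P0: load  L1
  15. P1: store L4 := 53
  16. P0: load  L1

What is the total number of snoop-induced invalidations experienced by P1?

invalidations = 1

1. P1: store L6 := 2  bus=[BusRdX]  L6: P0=I P1=M  mem[L6]=30
2. P1: load  L5  bus=[BusRd]  L5: P0=I P1=S  mem[L5]=0
3. P0: load  L0  bus=[BusRd]  L0: P0=S P1=I  mem[L0]=30
4. P1: load  L3  bus=[BusRd]  L3: P0=I P1=S  mem[L3]=0
5. P1: load  L5  bus=[-]  L5: P0=I P1=S  mem[L5]=0
6. P1: store L5 := 65  bus=[BusRdX]  L5: P0=I P1=M  mem[L5]=0
7. P1: load  L5  bus=[-]  L5: P0=I P1=M  mem[L5]=0
8. P1: load  L5  bus=[-]  L5: P0=I P1=M  mem[L5]=0
9. P1: load  L0  bus=[BusRd]  L0: P0=S P1=S  mem[L0]=30
10. P0: load  L3  bus=[BusRd]  L3: P0=S P1=S  mem[L3]=0
11. P0: load  L6  bus=[BusRd,Flush]  L6: P0=S P1=S  mem[L6]=2
12. P0: store L3 := 78  bus=[BusRdX]  L3: P0=M P1=I  mem[L3]=0
13. P1: load  L1  bus=[BusRd]  L1: P0=I P1=S  mem[L1]=20
14. P0: load  L1  bus=[BusRd]  L1: P0=S P1=S  mem[L1]=20
15. P1: store L4 := 53  bus=[BusRdX]  L4: P0=I P1=M  mem[L4]=10
16. P0: load  L1  bus=[-]  L1: P0=S P1=S  mem[L1]=20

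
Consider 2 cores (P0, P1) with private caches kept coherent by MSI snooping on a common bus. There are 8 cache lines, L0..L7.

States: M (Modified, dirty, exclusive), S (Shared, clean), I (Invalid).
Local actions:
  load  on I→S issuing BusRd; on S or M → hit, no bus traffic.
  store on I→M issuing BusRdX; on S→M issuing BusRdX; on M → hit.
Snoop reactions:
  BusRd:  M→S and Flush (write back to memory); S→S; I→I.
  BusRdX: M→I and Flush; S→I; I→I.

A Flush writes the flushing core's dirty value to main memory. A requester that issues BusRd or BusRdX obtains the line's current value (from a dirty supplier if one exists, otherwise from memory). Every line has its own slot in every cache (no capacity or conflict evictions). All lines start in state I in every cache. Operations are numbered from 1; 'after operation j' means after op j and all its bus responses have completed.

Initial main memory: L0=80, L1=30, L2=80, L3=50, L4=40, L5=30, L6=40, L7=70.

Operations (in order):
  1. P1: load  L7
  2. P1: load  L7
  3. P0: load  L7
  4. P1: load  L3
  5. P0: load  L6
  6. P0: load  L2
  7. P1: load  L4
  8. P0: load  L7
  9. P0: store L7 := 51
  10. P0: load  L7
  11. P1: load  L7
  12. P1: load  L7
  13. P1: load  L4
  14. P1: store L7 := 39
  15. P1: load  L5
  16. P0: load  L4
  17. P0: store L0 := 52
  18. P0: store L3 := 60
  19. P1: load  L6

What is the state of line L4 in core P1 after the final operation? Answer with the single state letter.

state = S

1. P1: load  L7  bus=[BusRd]  L7: P0=I P1=S  mem[L7]=70
2. P1: load  L7  bus=[-]  L7: P0=I P1=S  mem[L7]=70
3. P0: load  L7  bus=[BusRd]  L7: P0=S P1=S  mem[L7]=70
4. P1: load  L3  bus=[BusRd]  L3: P0=I P1=S  mem[L3]=50
5. P0: load  L6  bus=[BusRd]  L6: P0=S P1=I  mem[L6]=40
6. P0: load  L2  bus=[BusRd]  L2: P0=S P1=I  mem[L2]=80
7. P1: load  L4  bus=[BusRd]  L4: P0=I P1=S  mem[L4]=40
8. P0: load  L7  bus=[-]  L7: P0=S P1=S  mem[L7]=70
9. P0: store L7 := 51  bus=[BusRdX]  L7: P0=M P1=I  mem[L7]=70
10. P0: load  L7  bus=[-]  L7: P0=M P1=I  mem[L7]=70
11. P1: load  L7  bus=[BusRd,Flush]  L7: P0=S P1=S  mem[L7]=51
12. P1: load  L7  bus=[-]  L7: P0=S P1=S  mem[L7]=51
13. P1: load  L4  bus=[-]  L4: P0=I P1=S  mem[L4]=40
14. P1: store L7 := 39  bus=[BusRdX]  L7: P0=I P1=M  mem[L7]=51
15. P1: load  L5  bus=[BusRd]  L5: P0=I P1=S  mem[L5]=30
16. P0: load  L4  bus=[BusRd]  L4: P0=S P1=S  mem[L4]=40
17. P0: store L0 := 52  bus=[BusRdX]  L0: P0=M P1=I  mem[L0]=80
18. P0: store L3 := 60  bus=[BusRdX]  L3: P0=M P1=I  mem[L3]=50
19. P1: load  L6  bus=[BusRd]  L6: P0=S P1=S  mem[L6]=40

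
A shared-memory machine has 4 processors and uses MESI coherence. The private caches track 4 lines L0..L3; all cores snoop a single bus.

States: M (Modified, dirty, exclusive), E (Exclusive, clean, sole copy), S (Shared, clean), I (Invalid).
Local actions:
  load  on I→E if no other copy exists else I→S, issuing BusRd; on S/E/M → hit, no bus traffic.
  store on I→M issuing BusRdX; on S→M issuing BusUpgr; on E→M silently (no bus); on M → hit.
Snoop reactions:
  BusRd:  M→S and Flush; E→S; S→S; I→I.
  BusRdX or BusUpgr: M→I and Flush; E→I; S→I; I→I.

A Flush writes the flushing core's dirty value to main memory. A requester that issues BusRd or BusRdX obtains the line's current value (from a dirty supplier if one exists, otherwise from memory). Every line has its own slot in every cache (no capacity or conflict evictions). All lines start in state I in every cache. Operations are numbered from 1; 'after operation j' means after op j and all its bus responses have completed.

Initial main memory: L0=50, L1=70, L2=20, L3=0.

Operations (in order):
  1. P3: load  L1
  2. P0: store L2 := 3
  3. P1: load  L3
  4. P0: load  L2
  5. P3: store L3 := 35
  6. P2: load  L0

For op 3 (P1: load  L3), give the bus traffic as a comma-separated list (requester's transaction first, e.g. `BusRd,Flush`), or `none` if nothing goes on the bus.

bus = BusRd

  op1 P3: load  L1 → I/I/I/E on L1; bus BusRd; mem=70
  op2 P0: store L2 := 3 → M/I/I/I on L2; bus BusRdX; mem=20
  op3 P1: load  L3 → I/E/I/I on L3; bus BusRd; mem=0
  op4 P0: load  L2 → M/I/I/I on L2; bus (none); mem=20
  op5 P3: store L3 := 35 → I/I/I/M on L3; bus BusRdX; mem=0
  op6 P2: load  L0 → I/I/E/I on L0; bus BusRd; mem=50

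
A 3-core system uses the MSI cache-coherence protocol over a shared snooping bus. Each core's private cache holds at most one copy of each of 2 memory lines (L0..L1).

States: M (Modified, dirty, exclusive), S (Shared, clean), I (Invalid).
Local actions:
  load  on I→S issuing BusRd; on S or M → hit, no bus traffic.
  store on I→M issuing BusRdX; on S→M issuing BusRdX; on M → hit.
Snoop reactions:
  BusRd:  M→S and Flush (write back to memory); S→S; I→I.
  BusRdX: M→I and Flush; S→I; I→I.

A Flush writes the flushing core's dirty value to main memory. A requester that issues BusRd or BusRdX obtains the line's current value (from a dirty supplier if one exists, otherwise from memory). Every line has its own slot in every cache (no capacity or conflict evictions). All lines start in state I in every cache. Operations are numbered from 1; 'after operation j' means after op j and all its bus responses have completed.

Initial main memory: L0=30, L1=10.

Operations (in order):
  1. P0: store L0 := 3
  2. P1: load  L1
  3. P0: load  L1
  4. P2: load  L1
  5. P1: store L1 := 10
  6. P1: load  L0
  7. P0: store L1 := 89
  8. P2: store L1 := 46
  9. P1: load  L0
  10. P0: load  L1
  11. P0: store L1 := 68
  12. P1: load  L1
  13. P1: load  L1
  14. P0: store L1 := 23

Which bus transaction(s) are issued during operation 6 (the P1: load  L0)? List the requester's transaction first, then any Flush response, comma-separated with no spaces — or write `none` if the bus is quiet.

bus = BusRd,Flush

step 1: P0: store L0 := 3  ⟶  MII  (L0)  txn=BusRdX  M[L0]=30
step 2: P1: load  L1  ⟶  ISI  (L1)  txn=BusRd  M[L1]=10
step 3: P0: load  L1  ⟶  SSI  (L1)  txn=BusRd  M[L1]=10
step 4: P2: load  L1  ⟶  SSS  (L1)  txn=BusRd  M[L1]=10
step 5: P1: store L1 := 10  ⟶  IMI  (L1)  txn=BusRdX  M[L1]=10
step 6: P1: load  L0  ⟶  SSI  (L0)  txn=BusRd+Flush  M[L0]=3
step 7: P0: store L1 := 89  ⟶  MII  (L1)  txn=BusRdX+Flush  M[L1]=10
step 8: P2: store L1 := 46  ⟶  IIM  (L1)  txn=BusRdX+Flush  M[L1]=89
step 9: P1: load  L0  ⟶  SSI  (L0)  txn=∅  M[L0]=3
step 10: P0: load  L1  ⟶  SIS  (L1)  txn=BusRd+Flush  M[L1]=46
step 11: P0: store L1 := 68  ⟶  MII  (L1)  txn=BusRdX  M[L1]=46
step 12: P1: load  L1  ⟶  SSI  (L1)  txn=BusRd+Flush  M[L1]=68
step 13: P1: load  L1  ⟶  SSI  (L1)  txn=∅  M[L1]=68
step 14: P0: store L1 := 23  ⟶  MII  (L1)  txn=BusRdX  M[L1]=68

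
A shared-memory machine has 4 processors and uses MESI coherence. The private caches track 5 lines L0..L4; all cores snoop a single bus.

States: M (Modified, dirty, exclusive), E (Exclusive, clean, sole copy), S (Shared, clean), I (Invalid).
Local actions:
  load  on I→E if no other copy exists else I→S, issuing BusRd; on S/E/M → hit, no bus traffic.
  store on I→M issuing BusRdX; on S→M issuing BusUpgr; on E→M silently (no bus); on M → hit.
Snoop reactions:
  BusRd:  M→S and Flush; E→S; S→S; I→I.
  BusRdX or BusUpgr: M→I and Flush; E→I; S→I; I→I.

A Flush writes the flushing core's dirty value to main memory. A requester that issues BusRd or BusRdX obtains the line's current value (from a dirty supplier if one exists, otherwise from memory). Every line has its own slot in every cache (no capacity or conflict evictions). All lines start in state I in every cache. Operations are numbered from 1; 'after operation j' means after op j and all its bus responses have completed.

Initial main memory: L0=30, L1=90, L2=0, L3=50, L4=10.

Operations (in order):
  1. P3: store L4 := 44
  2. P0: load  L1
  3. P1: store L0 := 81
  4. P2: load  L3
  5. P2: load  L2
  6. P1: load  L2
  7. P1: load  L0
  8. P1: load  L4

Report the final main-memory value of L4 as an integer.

  op1 P3: store L4 := 44 → I/I/I/M on L4; bus BusRdX; mem=10
  op2 P0: load  L1 → E/I/I/I on L1; bus BusRd; mem=90
  op3 P1: store L0 := 81 → I/M/I/I on L0; bus BusRdX; mem=30
  op4 P2: load  L3 → I/I/E/I on L3; bus BusRd; mem=50
  op5 P2: load  L2 → I/I/E/I on L2; bus BusRd; mem=0
  op6 P1: load  L2 → I/S/S/I on L2; bus BusRd; mem=0
  op7 P1: load  L0 → I/M/I/I on L0; bus (none); mem=30
  op8 P1: load  L4 → I/S/I/S on L4; bus BusRd Flush; mem=44

memory[L4] = 44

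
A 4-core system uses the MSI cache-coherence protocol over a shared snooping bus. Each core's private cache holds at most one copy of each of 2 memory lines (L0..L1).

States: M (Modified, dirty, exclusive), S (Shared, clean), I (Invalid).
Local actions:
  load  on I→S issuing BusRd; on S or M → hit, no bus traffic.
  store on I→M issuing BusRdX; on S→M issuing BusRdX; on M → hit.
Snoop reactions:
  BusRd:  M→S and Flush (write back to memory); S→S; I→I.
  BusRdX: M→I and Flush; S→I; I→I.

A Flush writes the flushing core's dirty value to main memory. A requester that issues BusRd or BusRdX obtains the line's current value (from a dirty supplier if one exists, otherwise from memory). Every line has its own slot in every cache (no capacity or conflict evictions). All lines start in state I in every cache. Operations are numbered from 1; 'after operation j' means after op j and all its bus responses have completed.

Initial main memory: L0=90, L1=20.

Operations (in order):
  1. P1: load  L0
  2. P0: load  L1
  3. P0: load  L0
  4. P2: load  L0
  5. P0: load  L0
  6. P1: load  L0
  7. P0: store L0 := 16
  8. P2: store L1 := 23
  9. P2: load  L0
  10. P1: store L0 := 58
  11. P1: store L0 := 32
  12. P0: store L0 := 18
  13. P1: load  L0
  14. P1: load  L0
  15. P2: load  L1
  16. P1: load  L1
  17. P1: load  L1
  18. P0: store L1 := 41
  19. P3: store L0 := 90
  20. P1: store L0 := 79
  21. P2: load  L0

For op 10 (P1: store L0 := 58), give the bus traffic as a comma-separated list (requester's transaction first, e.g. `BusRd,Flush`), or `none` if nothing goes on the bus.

bus = BusRdX

[1] P1: load  L0 | P0:I, P1:S(90), P2:I, P3:I | bus: BusRd
[2] P0: load  L1 | P0:S(20), P1:I, P2:I, P3:I | bus: BusRd
[3] P0: load  L0 | P0:S(90), P1:S(90), P2:I, P3:I | bus: BusRd
[4] P2: load  L0 | P0:S(90), P1:S(90), P2:S(90), P3:I | bus: BusRd
[5] P0: load  L0 | P0:S(90), P1:S(90), P2:S(90), P3:I | bus: none
[6] P1: load  L0 | P0:S(90), P1:S(90), P2:S(90), P3:I | bus: none
[7] P0: store L0 := 16 | P0:M(16), P1:I, P2:I, P3:I | bus: BusRdX
[8] P2: store L1 := 23 | P0:I, P1:I, P2:M(23), P3:I | bus: BusRdX
[9] P2: load  L0 | P0:S(16), P1:I, P2:S(16), P3:I | bus: BusRd,Flush
[10] P1: store L0 := 58 | P0:I, P1:M(58), P2:I, P3:I | bus: BusRdX
[11] P1: store L0 := 32 | P0:I, P1:M(32), P2:I, P3:I | bus: none
[12] P0: store L0 := 18 | P0:M(18), P1:I, P2:I, P3:I | bus: BusRdX,Flush
[13] P1: load  L0 | P0:S(18), P1:S(18), P2:I, P3:I | bus: BusRd,Flush
[14] P1: load  L0 | P0:S(18), P1:S(18), P2:I, P3:I | bus: none
[15] P2: load  L1 | P0:I, P1:I, P2:M(23), P3:I | bus: none
[16] P1: load  L1 | P0:I, P1:S(23), P2:S(23), P3:I | bus: BusRd,Flush
[17] P1: load  L1 | P0:I, P1:S(23), P2:S(23), P3:I | bus: none
[18] P0: store L1 := 41 | P0:M(41), P1:I, P2:I, P3:I | bus: BusRdX
[19] P3: store L0 := 90 | P0:I, P1:I, P2:I, P3:M(90) | bus: BusRdX
[20] P1: store L0 := 79 | P0:I, P1:M(79), P2:I, P3:I | bus: BusRdX,Flush
[21] P2: load  L0 | P0:I, P1:S(79), P2:S(79), P3:I | bus: BusRd,Flush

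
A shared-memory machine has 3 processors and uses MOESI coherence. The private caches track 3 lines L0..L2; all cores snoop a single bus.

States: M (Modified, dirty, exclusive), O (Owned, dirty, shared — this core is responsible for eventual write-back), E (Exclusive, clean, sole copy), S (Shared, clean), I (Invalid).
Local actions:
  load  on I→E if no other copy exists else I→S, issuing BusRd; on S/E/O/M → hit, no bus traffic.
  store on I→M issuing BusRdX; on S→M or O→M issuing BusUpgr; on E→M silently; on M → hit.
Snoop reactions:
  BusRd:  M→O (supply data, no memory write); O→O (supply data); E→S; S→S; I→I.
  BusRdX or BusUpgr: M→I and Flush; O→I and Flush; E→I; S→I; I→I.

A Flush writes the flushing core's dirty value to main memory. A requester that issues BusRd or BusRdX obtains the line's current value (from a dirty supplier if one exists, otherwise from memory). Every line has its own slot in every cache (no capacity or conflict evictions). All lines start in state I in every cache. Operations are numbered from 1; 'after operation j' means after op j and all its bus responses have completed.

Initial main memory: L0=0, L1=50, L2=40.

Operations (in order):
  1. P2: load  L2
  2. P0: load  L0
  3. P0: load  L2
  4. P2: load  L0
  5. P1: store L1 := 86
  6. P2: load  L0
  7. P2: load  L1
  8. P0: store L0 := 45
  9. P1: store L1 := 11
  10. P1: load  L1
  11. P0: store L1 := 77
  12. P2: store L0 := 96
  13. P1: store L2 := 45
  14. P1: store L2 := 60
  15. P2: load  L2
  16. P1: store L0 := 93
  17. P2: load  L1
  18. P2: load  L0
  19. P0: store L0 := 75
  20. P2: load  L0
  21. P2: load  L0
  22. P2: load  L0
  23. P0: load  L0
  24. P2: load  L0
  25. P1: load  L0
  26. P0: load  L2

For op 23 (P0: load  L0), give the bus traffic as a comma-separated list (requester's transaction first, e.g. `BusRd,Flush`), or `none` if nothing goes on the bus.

1. P2: load  L2  bus=[BusRd]  L2: P0=I P1=I P2=E  mem[L2]=40
2. P0: load  L0  bus=[BusRd]  L0: P0=E P1=I P2=I  mem[L0]=0
3. P0: load  L2  bus=[BusRd]  L2: P0=S P1=I P2=S  mem[L2]=40
4. P2: load  L0  bus=[BusRd]  L0: P0=S P1=I P2=S  mem[L0]=0
5. P1: store L1 := 86  bus=[BusRdX]  L1: P0=I P1=M P2=I  mem[L1]=50
6. P2: load  L0  bus=[-]  L0: P0=S P1=I P2=S  mem[L0]=0
7. P2: load  L1  bus=[BusRd]  L1: P0=I P1=O P2=S  mem[L1]=50
8. P0: store L0 := 45  bus=[BusUpgr]  L0: P0=M P1=I P2=I  mem[L0]=0
9. P1: store L1 := 11  bus=[BusUpgr]  L1: P0=I P1=M P2=I  mem[L1]=50
10. P1: load  L1  bus=[-]  L1: P0=I P1=M P2=I  mem[L1]=50
11. P0: store L1 := 77  bus=[BusRdX,Flush]  L1: P0=M P1=I P2=I  mem[L1]=11
12. P2: store L0 := 96  bus=[BusRdX,Flush]  L0: P0=I P1=I P2=M  mem[L0]=45
13. P1: store L2 := 45  bus=[BusRdX]  L2: P0=I P1=M P2=I  mem[L2]=40
14. P1: store L2 := 60  bus=[-]  L2: P0=I P1=M P2=I  mem[L2]=40
15. P2: load  L2  bus=[BusRd]  L2: P0=I P1=O P2=S  mem[L2]=40
16. P1: store L0 := 93  bus=[BusRdX,Flush]  L0: P0=I P1=M P2=I  mem[L0]=96
17. P2: load  L1  bus=[BusRd]  L1: P0=O P1=I P2=S  mem[L1]=11
18. P2: load  L0  bus=[BusRd]  L0: P0=I P1=O P2=S  mem[L0]=96
19. P0: store L0 := 75  bus=[BusRdX,Flush]  L0: P0=M P1=I P2=I  mem[L0]=93
20. P2: load  L0  bus=[BusRd]  L0: P0=O P1=I P2=S  mem[L0]=93
21. P2: load  L0  bus=[-]  L0: P0=O P1=I P2=S  mem[L0]=93
22. P2: load  L0  bus=[-]  L0: P0=O P1=I P2=S  mem[L0]=93
23. P0: load  L0  bus=[-]  L0: P0=O P1=I P2=S  mem[L0]=93
24. P2: load  L0  bus=[-]  L0: P0=O P1=I P2=S  mem[L0]=93
25. P1: load  L0  bus=[BusRd]  L0: P0=O P1=S P2=S  mem[L0]=93
26. P0: load  L2  bus=[BusRd]  L2: P0=S P1=O P2=S  mem[L2]=40

bus = none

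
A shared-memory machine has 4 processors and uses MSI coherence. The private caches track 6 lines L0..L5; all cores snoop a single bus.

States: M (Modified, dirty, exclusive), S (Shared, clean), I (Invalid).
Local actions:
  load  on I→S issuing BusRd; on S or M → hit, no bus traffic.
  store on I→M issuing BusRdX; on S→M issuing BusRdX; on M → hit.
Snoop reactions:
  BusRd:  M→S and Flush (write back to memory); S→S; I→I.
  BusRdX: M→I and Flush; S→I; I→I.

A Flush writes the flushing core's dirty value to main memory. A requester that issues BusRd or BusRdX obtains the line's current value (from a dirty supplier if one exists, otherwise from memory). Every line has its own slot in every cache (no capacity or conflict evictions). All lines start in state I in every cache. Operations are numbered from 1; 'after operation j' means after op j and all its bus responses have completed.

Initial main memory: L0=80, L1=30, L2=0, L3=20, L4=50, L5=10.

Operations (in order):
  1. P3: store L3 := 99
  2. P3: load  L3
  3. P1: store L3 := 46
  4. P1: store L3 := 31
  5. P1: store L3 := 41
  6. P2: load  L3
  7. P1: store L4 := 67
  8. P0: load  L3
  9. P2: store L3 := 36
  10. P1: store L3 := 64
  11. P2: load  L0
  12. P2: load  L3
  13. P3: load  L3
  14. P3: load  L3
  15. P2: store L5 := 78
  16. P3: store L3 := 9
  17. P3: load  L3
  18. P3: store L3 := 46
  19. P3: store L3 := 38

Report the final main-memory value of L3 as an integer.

[1] P3: store L3 := 99 | P0:I, P1:I, P2:I, P3:M(99) | bus: BusRdX
[2] P3: load  L3 | P0:I, P1:I, P2:I, P3:M(99) | bus: none
[3] P1: store L3 := 46 | P0:I, P1:M(46), P2:I, P3:I | bus: BusRdX,Flush
[4] P1: store L3 := 31 | P0:I, P1:M(31), P2:I, P3:I | bus: none
[5] P1: store L3 := 41 | P0:I, P1:M(41), P2:I, P3:I | bus: none
[6] P2: load  L3 | P0:I, P1:S(41), P2:S(41), P3:I | bus: BusRd,Flush
[7] P1: store L4 := 67 | P0:I, P1:M(67), P2:I, P3:I | bus: BusRdX
[8] P0: load  L3 | P0:S(41), P1:S(41), P2:S(41), P3:I | bus: BusRd
[9] P2: store L3 := 36 | P0:I, P1:I, P2:M(36), P3:I | bus: BusRdX
[10] P1: store L3 := 64 | P0:I, P1:M(64), P2:I, P3:I | bus: BusRdX,Flush
[11] P2: load  L0 | P0:I, P1:I, P2:S(80), P3:I | bus: BusRd
[12] P2: load  L3 | P0:I, P1:S(64), P2:S(64), P3:I | bus: BusRd,Flush
[13] P3: load  L3 | P0:I, P1:S(64), P2:S(64), P3:S(64) | bus: BusRd
[14] P3: load  L3 | P0:I, P1:S(64), P2:S(64), P3:S(64) | bus: none
[15] P2: store L5 := 78 | P0:I, P1:I, P2:M(78), P3:I | bus: BusRdX
[16] P3: store L3 := 9 | P0:I, P1:I, P2:I, P3:M(9) | bus: BusRdX
[17] P3: load  L3 | P0:I, P1:I, P2:I, P3:M(9) | bus: none
[18] P3: store L3 := 46 | P0:I, P1:I, P2:I, P3:M(46) | bus: none
[19] P3: store L3 := 38 | P0:I, P1:I, P2:I, P3:M(38) | bus: none

memory[L3] = 64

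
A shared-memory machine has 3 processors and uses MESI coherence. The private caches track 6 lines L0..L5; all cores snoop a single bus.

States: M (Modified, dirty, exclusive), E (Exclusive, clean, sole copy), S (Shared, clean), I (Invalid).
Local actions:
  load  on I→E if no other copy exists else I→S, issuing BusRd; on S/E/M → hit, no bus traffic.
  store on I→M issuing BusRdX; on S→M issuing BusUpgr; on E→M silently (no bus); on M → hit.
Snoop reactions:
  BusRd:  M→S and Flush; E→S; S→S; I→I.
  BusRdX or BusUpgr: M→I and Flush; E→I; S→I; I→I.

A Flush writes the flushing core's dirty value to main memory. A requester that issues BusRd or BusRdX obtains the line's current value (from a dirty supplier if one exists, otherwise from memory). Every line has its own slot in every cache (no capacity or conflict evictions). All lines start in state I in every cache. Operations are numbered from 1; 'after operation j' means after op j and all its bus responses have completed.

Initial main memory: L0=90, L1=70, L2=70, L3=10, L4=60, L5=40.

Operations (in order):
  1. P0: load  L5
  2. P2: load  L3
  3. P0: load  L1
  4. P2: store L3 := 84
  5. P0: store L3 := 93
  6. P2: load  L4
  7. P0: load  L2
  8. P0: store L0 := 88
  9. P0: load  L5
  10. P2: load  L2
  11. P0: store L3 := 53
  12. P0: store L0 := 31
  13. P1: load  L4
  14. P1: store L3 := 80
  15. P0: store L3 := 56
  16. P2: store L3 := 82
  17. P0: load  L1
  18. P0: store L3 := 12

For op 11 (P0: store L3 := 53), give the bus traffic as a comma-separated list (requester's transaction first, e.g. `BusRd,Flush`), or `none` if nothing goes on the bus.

[1] P0: load  L5 | P0:E(40), P1:I, P2:I | bus: BusRd
[2] P2: load  L3 | P0:I, P1:I, P2:E(10) | bus: BusRd
[3] P0: load  L1 | P0:E(70), P1:I, P2:I | bus: BusRd
[4] P2: store L3 := 84 | P0:I, P1:I, P2:M(84) | bus: none
[5] P0: store L3 := 93 | P0:M(93), P1:I, P2:I | bus: BusRdX,Flush
[6] P2: load  L4 | P0:I, P1:I, P2:E(60) | bus: BusRd
[7] P0: load  L2 | P0:E(70), P1:I, P2:I | bus: BusRd
[8] P0: store L0 := 88 | P0:M(88), P1:I, P2:I | bus: BusRdX
[9] P0: load  L5 | P0:E(40), P1:I, P2:I | bus: none
[10] P2: load  L2 | P0:S(70), P1:I, P2:S(70) | bus: BusRd
[11] P0: store L3 := 53 | P0:M(53), P1:I, P2:I | bus: none
[12] P0: store L0 := 31 | P0:M(31), P1:I, P2:I | bus: none
[13] P1: load  L4 | P0:I, P1:S(60), P2:S(60) | bus: BusRd
[14] P1: store L3 := 80 | P0:I, P1:M(80), P2:I | bus: BusRdX,Flush
[15] P0: store L3 := 56 | P0:M(56), P1:I, P2:I | bus: BusRdX,Flush
[16] P2: store L3 := 82 | P0:I, P1:I, P2:M(82) | bus: BusRdX,Flush
[17] P0: load  L1 | P0:E(70), P1:I, P2:I | bus: none
[18] P0: store L3 := 12 | P0:M(12), P1:I, P2:I | bus: BusRdX,Flush

bus = none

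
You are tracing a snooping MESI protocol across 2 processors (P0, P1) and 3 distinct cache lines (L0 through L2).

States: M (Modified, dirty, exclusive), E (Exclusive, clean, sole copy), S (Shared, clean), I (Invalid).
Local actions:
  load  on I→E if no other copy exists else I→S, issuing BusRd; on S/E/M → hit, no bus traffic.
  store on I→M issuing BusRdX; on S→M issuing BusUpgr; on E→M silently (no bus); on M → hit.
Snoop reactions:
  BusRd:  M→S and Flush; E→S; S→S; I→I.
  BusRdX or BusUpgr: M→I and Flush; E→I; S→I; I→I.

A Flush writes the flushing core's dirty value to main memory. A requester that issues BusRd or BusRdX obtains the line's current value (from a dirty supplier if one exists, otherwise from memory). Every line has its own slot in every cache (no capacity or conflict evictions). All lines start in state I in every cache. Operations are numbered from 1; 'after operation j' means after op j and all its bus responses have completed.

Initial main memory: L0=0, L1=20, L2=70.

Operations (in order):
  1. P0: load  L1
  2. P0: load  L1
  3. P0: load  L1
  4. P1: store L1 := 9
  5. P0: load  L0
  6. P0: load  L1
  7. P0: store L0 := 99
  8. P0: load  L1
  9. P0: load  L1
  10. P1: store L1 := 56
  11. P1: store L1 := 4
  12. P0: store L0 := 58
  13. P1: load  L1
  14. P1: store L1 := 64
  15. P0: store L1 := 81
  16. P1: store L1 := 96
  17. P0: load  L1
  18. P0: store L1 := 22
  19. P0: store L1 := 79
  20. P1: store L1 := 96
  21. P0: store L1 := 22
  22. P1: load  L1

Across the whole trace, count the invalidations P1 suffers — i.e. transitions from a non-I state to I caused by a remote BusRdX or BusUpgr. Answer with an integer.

  op1 P0: load  L1 → E/I on L1; bus BusRd; mem=20
  op2 P0: load  L1 → E/I on L1; bus (none); mem=20
  op3 P0: load  L1 → E/I on L1; bus (none); mem=20
  op4 P1: store L1 := 9 → I/M on L1; bus BusRdX; mem=20
  op5 P0: load  L0 → E/I on L0; bus BusRd; mem=0
  op6 P0: load  L1 → S/S on L1; bus BusRd Flush; mem=9
  op7 P0: store L0 := 99 → M/I on L0; bus (none); mem=0
  op8 P0: load  L1 → S/S on L1; bus (none); mem=9
  op9 P0: load  L1 → S/S on L1; bus (none); mem=9
  op10 P1: store L1 := 56 → I/M on L1; bus BusUpgr; mem=9
  op11 P1: store L1 := 4 → I/M on L1; bus (none); mem=9
  op12 P0: store L0 := 58 → M/I on L0; bus (none); mem=0
  op13 P1: load  L1 → I/M on L1; bus (none); mem=9
  op14 P1: store L1 := 64 → I/M on L1; bus (none); mem=9
  op15 P0: store L1 := 81 → M/I on L1; bus BusRdX Flush; mem=64
  op16 P1: store L1 := 96 → I/M on L1; bus BusRdX Flush; mem=81
  op17 P0: load  L1 → S/S on L1; bus BusRd Flush; mem=96
  op18 P0: store L1 := 22 → M/I on L1; bus BusUpgr; mem=96
  op19 P0: store L1 := 79 → M/I on L1; bus (none); mem=96
  op20 P1: store L1 := 96 → I/M on L1; bus BusRdX Flush; mem=79
  op21 P0: store L1 := 22 → M/I on L1; bus BusRdX Flush; mem=96
  op22 P1: load  L1 → S/S on L1; bus BusRd Flush; mem=22

invalidations = 3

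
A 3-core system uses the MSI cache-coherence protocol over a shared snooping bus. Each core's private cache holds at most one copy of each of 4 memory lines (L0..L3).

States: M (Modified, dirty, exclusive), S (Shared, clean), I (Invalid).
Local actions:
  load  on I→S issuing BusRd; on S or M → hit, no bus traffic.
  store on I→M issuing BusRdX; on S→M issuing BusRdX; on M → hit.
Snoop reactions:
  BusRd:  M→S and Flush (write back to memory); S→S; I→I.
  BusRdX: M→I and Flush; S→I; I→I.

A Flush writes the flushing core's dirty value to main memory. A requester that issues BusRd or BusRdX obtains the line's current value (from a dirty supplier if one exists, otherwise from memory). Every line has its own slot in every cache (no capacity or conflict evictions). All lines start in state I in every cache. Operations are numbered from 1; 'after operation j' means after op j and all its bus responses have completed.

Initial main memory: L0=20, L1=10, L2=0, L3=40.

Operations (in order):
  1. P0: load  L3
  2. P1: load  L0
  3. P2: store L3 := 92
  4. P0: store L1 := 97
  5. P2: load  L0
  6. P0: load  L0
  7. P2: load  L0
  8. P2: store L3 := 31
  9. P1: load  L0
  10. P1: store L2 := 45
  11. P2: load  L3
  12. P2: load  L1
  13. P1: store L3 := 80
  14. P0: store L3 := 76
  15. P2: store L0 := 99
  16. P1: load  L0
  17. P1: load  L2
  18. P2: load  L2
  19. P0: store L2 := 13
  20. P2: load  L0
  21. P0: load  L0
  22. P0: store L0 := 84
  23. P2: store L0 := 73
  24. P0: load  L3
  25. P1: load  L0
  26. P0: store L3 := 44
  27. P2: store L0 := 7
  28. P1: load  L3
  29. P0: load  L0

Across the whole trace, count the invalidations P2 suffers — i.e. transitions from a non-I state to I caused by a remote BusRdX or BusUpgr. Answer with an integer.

1. P0: load  L3  bus=[BusRd]  L3: P0=S P1=I P2=I  mem[L3]=40
2. P1: load  L0  bus=[BusRd]  L0: P0=I P1=S P2=I  mem[L0]=20
3. P2: store L3 := 92  bus=[BusRdX]  L3: P0=I P1=I P2=M  mem[L3]=40
4. P0: store L1 := 97  bus=[BusRdX]  L1: P0=M P1=I P2=I  mem[L1]=10
5. P2: load  L0  bus=[BusRd]  L0: P0=I P1=S P2=S  mem[L0]=20
6. P0: load  L0  bus=[BusRd]  L0: P0=S P1=S P2=S  mem[L0]=20
7. P2: load  L0  bus=[-]  L0: P0=S P1=S P2=S  mem[L0]=20
8. P2: store L3 := 31  bus=[-]  L3: P0=I P1=I P2=M  mem[L3]=40
9. P1: load  L0  bus=[-]  L0: P0=S P1=S P2=S  mem[L0]=20
10. P1: store L2 := 45  bus=[BusRdX]  L2: P0=I P1=M P2=I  mem[L2]=0
11. P2: load  L3  bus=[-]  L3: P0=I P1=I P2=M  mem[L3]=40
12. P2: load  L1  bus=[BusRd,Flush]  L1: P0=S P1=I P2=S  mem[L1]=97
13. P1: store L3 := 80  bus=[BusRdX,Flush]  L3: P0=I P1=M P2=I  mem[L3]=31
14. P0: store L3 := 76  bus=[BusRdX,Flush]  L3: P0=M P1=I P2=I  mem[L3]=80
15. P2: store L0 := 99  bus=[BusRdX]  L0: P0=I P1=I P2=M  mem[L0]=20
16. P1: load  L0  bus=[BusRd,Flush]  L0: P0=I P1=S P2=S  mem[L0]=99
17. P1: load  L2  bus=[-]  L2: P0=I P1=M P2=I  mem[L2]=0
18. P2: load  L2  bus=[BusRd,Flush]  L2: P0=I P1=S P2=S  mem[L2]=45
19. P0: store L2 := 13  bus=[BusRdX]  L2: P0=M P1=I P2=I  mem[L2]=45
20. P2: load  L0  bus=[-]  L0: P0=I P1=S P2=S  mem[L0]=99
21. P0: load  L0  bus=[BusRd]  L0: P0=S P1=S P2=S  mem[L0]=99
22. P0: store L0 := 84  bus=[BusRdX]  L0: P0=M P1=I P2=I  mem[L0]=99
23. P2: store L0 := 73  bus=[BusRdX,Flush]  L0: P0=I P1=I P2=M  mem[L0]=84
24. P0: load  L3  bus=[-]  L3: P0=M P1=I P2=I  mem[L3]=80
25. P1: load  L0  bus=[BusRd,Flush]  L0: P0=I P1=S P2=S  mem[L0]=73
26. P0: store L3 := 44  bus=[-]  L3: P0=M P1=I P2=I  mem[L3]=80
27. P2: store L0 := 7  bus=[BusRdX]  L0: P0=I P1=I P2=M  mem[L0]=73
28. P1: load  L3  bus=[BusRd,Flush]  L3: P0=S P1=S P2=I  mem[L3]=44
29. P0: load  L0  bus=[BusRd,Flush]  L0: P0=S P1=I P2=S  mem[L0]=7

invalidations = 3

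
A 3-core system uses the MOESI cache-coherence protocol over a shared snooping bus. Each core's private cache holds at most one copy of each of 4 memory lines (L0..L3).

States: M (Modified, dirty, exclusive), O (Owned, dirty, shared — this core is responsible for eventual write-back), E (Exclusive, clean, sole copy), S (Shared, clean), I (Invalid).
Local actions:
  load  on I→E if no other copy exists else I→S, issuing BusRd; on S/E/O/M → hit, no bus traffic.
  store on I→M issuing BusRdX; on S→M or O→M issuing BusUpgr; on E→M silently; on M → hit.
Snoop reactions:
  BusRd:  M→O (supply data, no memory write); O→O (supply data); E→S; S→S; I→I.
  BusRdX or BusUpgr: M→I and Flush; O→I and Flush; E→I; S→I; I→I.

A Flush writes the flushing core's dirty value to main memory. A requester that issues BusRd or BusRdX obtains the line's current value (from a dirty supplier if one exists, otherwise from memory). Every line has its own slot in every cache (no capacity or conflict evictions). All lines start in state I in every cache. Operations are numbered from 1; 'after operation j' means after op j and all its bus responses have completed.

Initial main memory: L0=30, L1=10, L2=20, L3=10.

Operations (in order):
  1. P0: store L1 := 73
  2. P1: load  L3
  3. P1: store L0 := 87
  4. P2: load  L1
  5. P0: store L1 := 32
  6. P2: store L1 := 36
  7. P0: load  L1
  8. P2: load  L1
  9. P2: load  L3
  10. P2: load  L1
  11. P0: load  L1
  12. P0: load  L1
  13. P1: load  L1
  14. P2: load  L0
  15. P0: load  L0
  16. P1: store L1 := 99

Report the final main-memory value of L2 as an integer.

memory[L2] = 20

step 1: P0: store L1 := 73  ⟶  MII  (L1)  txn=BusRdX  M[L1]=10
step 2: P1: load  L3  ⟶  IEI  (L3)  txn=BusRd  M[L3]=10
step 3: P1: store L0 := 87  ⟶  IMI  (L0)  txn=BusRdX  M[L0]=30
step 4: P2: load  L1  ⟶  OIS  (L1)  txn=BusRd  M[L1]=10
step 5: P0: store L1 := 32  ⟶  MII  (L1)  txn=BusUpgr  M[L1]=10
step 6: P2: store L1 := 36  ⟶  IIM  (L1)  txn=BusRdX+Flush  M[L1]=32
step 7: P0: load  L1  ⟶  SIO  (L1)  txn=BusRd  M[L1]=32
step 8: P2: load  L1  ⟶  SIO  (L1)  txn=∅  M[L1]=32
step 9: P2: load  L3  ⟶  ISS  (L3)  txn=BusRd  M[L3]=10
step 10: P2: load  L1  ⟶  SIO  (L1)  txn=∅  M[L1]=32
step 11: P0: load  L1  ⟶  SIO  (L1)  txn=∅  M[L1]=32
step 12: P0: load  L1  ⟶  SIO  (L1)  txn=∅  M[L1]=32
step 13: P1: load  L1  ⟶  SSO  (L1)  txn=BusRd  M[L1]=32
step 14: P2: load  L0  ⟶  IOS  (L0)  txn=BusRd  M[L0]=30
step 15: P0: load  L0  ⟶  SOS  (L0)  txn=BusRd  M[L0]=30
step 16: P1: store L1 := 99  ⟶  IMI  (L1)  txn=BusUpgr+Flush  M[L1]=36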